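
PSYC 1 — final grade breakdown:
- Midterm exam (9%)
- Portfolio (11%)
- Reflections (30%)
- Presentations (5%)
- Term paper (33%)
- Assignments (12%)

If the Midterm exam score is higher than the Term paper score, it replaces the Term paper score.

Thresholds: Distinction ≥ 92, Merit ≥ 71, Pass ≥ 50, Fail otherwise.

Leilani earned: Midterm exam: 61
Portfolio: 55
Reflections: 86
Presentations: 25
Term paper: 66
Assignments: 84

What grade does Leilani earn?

Midterm exam (61) ≤ Term paper (66), so Term paper stays at 66.
Weighted total:
  Midterm exam 61 × 0.09 = 5.49
  Portfolio 55 × 0.11 = 6.05
  Reflections 86 × 0.3 = 25.8
  Presentations 25 × 0.05 = 1.25
  Term paper 66 × 0.33 = 21.78
  Assignments 84 × 0.12 = 10.08
Sum = 70.45
70.45 is ≥ 50 and < 71 → Pass

Pass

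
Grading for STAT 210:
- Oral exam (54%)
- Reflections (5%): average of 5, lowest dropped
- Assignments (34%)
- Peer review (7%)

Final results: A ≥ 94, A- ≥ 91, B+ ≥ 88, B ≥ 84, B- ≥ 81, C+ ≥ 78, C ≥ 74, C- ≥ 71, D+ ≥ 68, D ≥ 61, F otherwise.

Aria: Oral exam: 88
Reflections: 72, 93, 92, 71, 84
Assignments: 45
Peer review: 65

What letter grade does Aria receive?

C-

Reflections: drop 71 → average of remaining 4 = 341/4 = 85.25
Weighted total:
  Oral exam 88 × 0.54 = 47.52
  Reflections 85.25 × 0.05 = 4.2625
  Assignments 45 × 0.34 = 15.3
  Peer review 65 × 0.07 = 4.55
Sum = 71.6325
71.6325 is ≥ 71 and < 74 → C-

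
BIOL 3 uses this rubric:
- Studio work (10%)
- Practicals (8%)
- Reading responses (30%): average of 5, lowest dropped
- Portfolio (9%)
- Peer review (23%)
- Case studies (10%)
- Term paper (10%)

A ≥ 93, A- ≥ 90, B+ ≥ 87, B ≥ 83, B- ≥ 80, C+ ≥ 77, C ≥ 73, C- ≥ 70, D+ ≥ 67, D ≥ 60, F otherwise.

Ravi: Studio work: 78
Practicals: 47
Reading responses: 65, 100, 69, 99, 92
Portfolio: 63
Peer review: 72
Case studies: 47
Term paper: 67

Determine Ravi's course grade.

C-

Reading responses: drop 65 → average of remaining 4 = 360/4 = 90
Weighted total:
  Studio work 78 × 0.1 = 7.8
  Practicals 47 × 0.08 = 3.76
  Reading responses 90 × 0.3 = 27
  Portfolio 63 × 0.09 = 5.67
  Peer review 72 × 0.23 = 16.56
  Case studies 47 × 0.1 = 4.7
  Term paper 67 × 0.1 = 6.7
Sum = 72.19
72.19 is ≥ 70 and < 73 → C-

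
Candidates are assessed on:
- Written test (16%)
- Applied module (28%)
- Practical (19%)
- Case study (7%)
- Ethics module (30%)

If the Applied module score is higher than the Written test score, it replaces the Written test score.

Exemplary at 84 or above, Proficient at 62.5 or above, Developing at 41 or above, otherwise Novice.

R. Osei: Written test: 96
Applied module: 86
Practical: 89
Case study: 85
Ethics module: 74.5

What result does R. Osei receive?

Exemplary

Applied module (86) ≤ Written test (96), so Written test stays at 96.
Weighted total:
  Written test 96 × 0.16 = 15.36
  Applied module 86 × 0.28 = 24.08
  Practical 89 × 0.19 = 16.91
  Case study 85 × 0.07 = 5.95
  Ethics module 74.5 × 0.3 = 22.35
Sum = 84.65
84.65 ≥ 84 → Exemplary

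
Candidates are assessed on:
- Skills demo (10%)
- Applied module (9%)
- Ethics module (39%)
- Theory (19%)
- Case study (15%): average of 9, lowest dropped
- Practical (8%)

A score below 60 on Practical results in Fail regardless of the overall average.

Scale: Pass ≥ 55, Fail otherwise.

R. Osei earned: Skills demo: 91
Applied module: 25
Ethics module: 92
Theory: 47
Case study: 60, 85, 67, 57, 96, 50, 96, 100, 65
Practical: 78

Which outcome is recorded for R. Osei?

Case study: drop 50 → average of remaining 8 = 626/8 = 78.25
Practical score 78 ≥ 60: minimum met.
Weighted total:
  Skills demo 91 × 0.1 = 9.1
  Applied module 25 × 0.09 = 2.25
  Ethics module 92 × 0.39 = 35.88
  Theory 47 × 0.19 = 8.93
  Case study 78.25 × 0.15 = 11.7375
  Practical 78 × 0.08 = 6.24
Sum = 74.1375
74.1375 ≥ 55 → Pass

Pass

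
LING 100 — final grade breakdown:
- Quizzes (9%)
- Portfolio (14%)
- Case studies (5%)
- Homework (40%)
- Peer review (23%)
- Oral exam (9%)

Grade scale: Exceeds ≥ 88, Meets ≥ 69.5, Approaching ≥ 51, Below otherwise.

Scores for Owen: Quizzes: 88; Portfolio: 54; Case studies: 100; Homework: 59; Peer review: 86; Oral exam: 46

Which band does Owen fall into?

Weighted total:
  Quizzes 88 × 0.09 = 7.92
  Portfolio 54 × 0.14 = 7.56
  Case studies 100 × 0.05 = 5
  Homework 59 × 0.4 = 23.6
  Peer review 86 × 0.23 = 19.78
  Oral exam 46 × 0.09 = 4.14
Sum = 68
68 is ≥ 51 and < 69.5 → Approaching

Approaching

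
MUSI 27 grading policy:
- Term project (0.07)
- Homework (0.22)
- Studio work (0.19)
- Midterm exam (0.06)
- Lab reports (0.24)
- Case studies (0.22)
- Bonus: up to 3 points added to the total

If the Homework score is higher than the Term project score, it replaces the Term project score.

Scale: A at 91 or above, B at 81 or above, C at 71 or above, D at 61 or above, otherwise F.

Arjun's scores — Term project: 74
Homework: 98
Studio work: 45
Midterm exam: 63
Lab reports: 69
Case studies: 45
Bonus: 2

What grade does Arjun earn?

Homework (98) > Term project (74), so Term project counts as 98.
Weighted total:
  Term project 98 × 0.07 = 6.86
  Homework 98 × 0.22 = 21.56
  Studio work 45 × 0.19 = 8.55
  Midterm exam 63 × 0.06 = 3.78
  Lab reports 69 × 0.24 = 16.56
  Case studies 45 × 0.22 = 9.9
Sum = 67.21
Bonus: 67.21 + 2 = 69.21
69.21 is ≥ 61 and < 71 → D

D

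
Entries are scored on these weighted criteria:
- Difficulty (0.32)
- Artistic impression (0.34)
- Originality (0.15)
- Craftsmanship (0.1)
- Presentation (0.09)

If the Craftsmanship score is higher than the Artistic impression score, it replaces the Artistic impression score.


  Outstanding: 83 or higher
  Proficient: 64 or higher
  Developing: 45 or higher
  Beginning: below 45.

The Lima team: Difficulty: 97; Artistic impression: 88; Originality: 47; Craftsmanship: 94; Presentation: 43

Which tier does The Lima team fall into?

Craftsmanship (94) > Artistic impression (88), so Artistic impression counts as 94.
Weighted total:
  Difficulty 97 × 0.32 = 31.04
  Artistic impression 94 × 0.34 = 31.96
  Originality 47 × 0.15 = 7.05
  Craftsmanship 94 × 0.1 = 9.4
  Presentation 43 × 0.09 = 3.87
Sum = 83.32
83.32 ≥ 83 → Outstanding

Outstanding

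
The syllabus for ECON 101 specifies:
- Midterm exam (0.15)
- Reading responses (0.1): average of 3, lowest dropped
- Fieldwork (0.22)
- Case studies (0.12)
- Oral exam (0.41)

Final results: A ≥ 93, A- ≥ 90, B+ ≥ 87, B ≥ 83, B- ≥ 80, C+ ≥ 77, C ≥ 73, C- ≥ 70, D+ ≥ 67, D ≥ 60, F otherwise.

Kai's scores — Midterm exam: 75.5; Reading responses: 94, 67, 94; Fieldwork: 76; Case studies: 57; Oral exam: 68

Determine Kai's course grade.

Reading responses: drop 67 → average of remaining 2 = 188/2 = 94
Weighted total:
  Midterm exam 75.5 × 0.15 = 11.325
  Reading responses 94 × 0.1 = 9.4
  Fieldwork 76 × 0.22 = 16.72
  Case studies 57 × 0.12 = 6.84
  Oral exam 68 × 0.41 = 27.88
Sum = 72.165
72.165 is ≥ 70 and < 73 → C-

C-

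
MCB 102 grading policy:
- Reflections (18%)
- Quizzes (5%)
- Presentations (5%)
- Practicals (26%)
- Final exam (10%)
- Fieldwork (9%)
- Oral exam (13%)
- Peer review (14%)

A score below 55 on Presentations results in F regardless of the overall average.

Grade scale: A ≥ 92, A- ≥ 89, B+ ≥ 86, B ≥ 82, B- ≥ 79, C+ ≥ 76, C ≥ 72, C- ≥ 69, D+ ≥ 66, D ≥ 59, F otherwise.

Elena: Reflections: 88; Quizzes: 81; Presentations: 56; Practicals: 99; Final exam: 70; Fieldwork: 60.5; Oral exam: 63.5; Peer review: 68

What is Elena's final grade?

C+

Presentations score 56 ≥ 55: minimum met.
Weighted total:
  Reflections 88 × 0.18 = 15.84
  Quizzes 81 × 0.05 = 4.05
  Presentations 56 × 0.05 = 2.8
  Practicals 99 × 0.26 = 25.74
  Final exam 70 × 0.1 = 7
  Fieldwork 60.5 × 0.09 = 5.445
  Oral exam 63.5 × 0.13 = 8.255
  Peer review 68 × 0.14 = 9.52
Sum = 78.65
78.65 is ≥ 76 and < 79 → C+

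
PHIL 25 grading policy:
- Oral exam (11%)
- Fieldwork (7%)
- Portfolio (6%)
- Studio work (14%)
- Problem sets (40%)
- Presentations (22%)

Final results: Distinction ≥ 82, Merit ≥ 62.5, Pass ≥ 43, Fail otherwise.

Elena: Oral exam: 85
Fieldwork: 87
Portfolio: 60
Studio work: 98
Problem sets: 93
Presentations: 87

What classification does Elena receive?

Weighted total:
  Oral exam 85 × 0.11 = 9.35
  Fieldwork 87 × 0.07 = 6.09
  Portfolio 60 × 0.06 = 3.6
  Studio work 98 × 0.14 = 13.72
  Problem sets 93 × 0.4 = 37.2
  Presentations 87 × 0.22 = 19.14
Sum = 89.1
89.1 ≥ 82 → Distinction

Distinction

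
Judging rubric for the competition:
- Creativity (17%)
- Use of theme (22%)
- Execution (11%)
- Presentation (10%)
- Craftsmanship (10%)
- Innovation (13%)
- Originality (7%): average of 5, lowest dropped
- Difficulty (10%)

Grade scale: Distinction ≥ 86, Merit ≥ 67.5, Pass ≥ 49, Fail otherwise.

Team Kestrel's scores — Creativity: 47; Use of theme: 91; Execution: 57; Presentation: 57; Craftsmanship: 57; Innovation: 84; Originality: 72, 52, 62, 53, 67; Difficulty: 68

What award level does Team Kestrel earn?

Merit

Originality: drop 52 → average of remaining 4 = 254/4 = 63.5
Weighted total:
  Creativity 47 × 0.17 = 7.99
  Use of theme 91 × 0.22 = 20.02
  Execution 57 × 0.11 = 6.27
  Presentation 57 × 0.1 = 5.7
  Craftsmanship 57 × 0.1 = 5.7
  Innovation 84 × 0.13 = 10.92
  Originality 63.5 × 0.07 = 4.445
  Difficulty 68 × 0.1 = 6.8
Sum = 67.845
67.845 is ≥ 67.5 and < 86 → Merit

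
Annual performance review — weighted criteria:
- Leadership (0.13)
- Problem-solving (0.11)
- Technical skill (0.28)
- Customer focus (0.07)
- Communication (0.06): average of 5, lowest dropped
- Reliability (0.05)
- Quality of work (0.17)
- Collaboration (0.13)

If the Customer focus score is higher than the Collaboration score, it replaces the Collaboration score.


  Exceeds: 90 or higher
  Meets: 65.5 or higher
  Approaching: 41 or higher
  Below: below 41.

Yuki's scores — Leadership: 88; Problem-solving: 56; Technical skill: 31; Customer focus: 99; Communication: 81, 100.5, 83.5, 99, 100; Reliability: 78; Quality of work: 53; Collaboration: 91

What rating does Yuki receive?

Communication: drop 81 → average of remaining 4 = 383/4 = 95.75
Customer focus (99) > Collaboration (91), so Collaboration counts as 99.
Weighted total:
  Leadership 88 × 0.13 = 11.44
  Problem-solving 56 × 0.11 = 6.16
  Technical skill 31 × 0.28 = 8.68
  Customer focus 99 × 0.07 = 6.93
  Communication 95.75 × 0.06 = 5.745
  Reliability 78 × 0.05 = 3.9
  Quality of work 53 × 0.17 = 9.01
  Collaboration 99 × 0.13 = 12.87
Sum = 64.735
64.735 is ≥ 41 and < 65.5 → Approaching

Approaching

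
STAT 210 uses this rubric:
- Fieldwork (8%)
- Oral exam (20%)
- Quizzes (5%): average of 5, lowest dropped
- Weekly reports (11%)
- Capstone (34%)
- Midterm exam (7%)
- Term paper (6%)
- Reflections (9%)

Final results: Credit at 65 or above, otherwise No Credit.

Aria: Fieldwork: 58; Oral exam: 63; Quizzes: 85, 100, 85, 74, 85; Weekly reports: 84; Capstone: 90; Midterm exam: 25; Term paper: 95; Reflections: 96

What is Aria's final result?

Quizzes: drop 74 → average of remaining 4 = 355/4 = 88.75
Weighted total:
  Fieldwork 58 × 0.08 = 4.64
  Oral exam 63 × 0.2 = 12.6
  Quizzes 88.75 × 0.05 = 4.4375
  Weekly reports 84 × 0.11 = 9.24
  Capstone 90 × 0.34 = 30.6
  Midterm exam 25 × 0.07 = 1.75
  Term paper 95 × 0.06 = 5.7
  Reflections 96 × 0.09 = 8.64
Sum = 77.6075
77.6075 ≥ 65 → Credit

Credit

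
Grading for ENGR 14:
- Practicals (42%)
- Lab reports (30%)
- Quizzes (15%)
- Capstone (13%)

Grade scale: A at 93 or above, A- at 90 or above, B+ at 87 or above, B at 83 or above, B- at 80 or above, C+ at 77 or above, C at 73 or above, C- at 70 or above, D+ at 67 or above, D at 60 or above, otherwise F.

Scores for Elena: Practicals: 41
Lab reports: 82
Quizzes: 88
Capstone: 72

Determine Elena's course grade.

Weighted total:
  Practicals 41 × 0.42 = 17.22
  Lab reports 82 × 0.3 = 24.6
  Quizzes 88 × 0.15 = 13.2
  Capstone 72 × 0.13 = 9.36
Sum = 64.38
64.38 is ≥ 60 and < 67 → D

D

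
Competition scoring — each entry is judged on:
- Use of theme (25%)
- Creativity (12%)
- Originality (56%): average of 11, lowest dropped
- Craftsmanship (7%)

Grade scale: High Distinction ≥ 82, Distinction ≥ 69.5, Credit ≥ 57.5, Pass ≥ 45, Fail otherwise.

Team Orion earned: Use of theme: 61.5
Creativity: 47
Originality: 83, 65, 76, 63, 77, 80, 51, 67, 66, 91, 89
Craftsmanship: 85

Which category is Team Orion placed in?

Credit

Originality: drop 51 → average of remaining 10 = 757/10 = 75.7
Weighted total:
  Use of theme 61.5 × 0.25 = 15.375
  Creativity 47 × 0.12 = 5.64
  Originality 75.7 × 0.56 = 42.392
  Craftsmanship 85 × 0.07 = 5.95
Sum = 69.357
69.357 is ≥ 57.5 and < 69.5 → Credit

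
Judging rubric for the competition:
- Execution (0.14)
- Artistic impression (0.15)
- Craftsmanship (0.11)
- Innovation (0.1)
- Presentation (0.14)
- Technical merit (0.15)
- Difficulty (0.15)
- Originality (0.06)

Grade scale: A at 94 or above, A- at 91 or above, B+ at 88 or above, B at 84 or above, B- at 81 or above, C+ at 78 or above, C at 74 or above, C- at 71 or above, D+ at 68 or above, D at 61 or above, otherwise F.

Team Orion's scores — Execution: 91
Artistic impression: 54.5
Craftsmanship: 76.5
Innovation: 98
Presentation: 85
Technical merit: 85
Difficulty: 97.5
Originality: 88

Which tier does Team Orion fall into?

Weighted total:
  Execution 91 × 0.14 = 12.74
  Artistic impression 54.5 × 0.15 = 8.175
  Craftsmanship 76.5 × 0.11 = 8.415
  Innovation 98 × 0.1 = 9.8
  Presentation 85 × 0.14 = 11.9
  Technical merit 85 × 0.15 = 12.75
  Difficulty 97.5 × 0.15 = 14.625
  Originality 88 × 0.06 = 5.28
Sum = 83.685
83.685 is ≥ 81 and < 84 → B-

B-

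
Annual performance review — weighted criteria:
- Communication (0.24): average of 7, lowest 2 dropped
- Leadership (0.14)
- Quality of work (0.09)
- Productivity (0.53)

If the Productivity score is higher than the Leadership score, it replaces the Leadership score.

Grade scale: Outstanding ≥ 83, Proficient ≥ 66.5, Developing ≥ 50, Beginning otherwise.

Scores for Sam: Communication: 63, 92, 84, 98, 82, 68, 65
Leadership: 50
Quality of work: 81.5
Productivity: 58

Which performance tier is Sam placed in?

Communication: drop 63, 65 → average of remaining 5 = 424/5 = 84.8
Productivity (58) > Leadership (50), so Leadership counts as 58.
Weighted total:
  Communication 84.8 × 0.24 = 20.352
  Leadership 58 × 0.14 = 8.12
  Quality of work 81.5 × 0.09 = 7.335
  Productivity 58 × 0.53 = 30.74
Sum = 66.547
66.547 is ≥ 66.5 and < 83 → Proficient

Proficient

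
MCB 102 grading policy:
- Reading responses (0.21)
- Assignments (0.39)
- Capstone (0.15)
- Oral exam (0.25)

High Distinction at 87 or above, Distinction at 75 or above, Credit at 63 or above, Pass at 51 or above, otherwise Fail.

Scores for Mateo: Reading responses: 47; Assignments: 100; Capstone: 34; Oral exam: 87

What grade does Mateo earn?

Weighted total:
  Reading responses 47 × 0.21 = 9.87
  Assignments 100 × 0.39 = 39
  Capstone 34 × 0.15 = 5.1
  Oral exam 87 × 0.25 = 21.75
Sum = 75.72
75.72 is ≥ 75 and < 87 → Distinction

Distinction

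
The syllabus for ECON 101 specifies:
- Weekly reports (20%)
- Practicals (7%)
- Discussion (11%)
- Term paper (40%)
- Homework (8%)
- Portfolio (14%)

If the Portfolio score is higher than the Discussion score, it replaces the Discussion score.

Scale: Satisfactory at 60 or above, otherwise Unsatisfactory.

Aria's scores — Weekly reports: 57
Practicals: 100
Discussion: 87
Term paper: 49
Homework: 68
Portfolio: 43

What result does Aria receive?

Unsatisfactory

Portfolio (43) ≤ Discussion (87), so Discussion stays at 87.
Weighted total:
  Weekly reports 57 × 0.2 = 11.4
  Practicals 100 × 0.07 = 7
  Discussion 87 × 0.11 = 9.57
  Term paper 49 × 0.4 = 19.6
  Homework 68 × 0.08 = 5.44
  Portfolio 43 × 0.14 = 6.02
Sum = 59.03
59.03 < 60 → Unsatisfactory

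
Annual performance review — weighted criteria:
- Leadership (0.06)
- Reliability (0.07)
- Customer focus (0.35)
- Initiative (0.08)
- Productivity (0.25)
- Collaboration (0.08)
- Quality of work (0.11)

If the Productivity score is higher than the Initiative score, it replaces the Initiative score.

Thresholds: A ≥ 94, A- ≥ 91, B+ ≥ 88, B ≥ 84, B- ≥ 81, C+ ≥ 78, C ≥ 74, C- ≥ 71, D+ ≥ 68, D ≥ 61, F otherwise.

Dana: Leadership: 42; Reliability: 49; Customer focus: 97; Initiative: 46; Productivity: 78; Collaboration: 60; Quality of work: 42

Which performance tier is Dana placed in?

C

Productivity (78) > Initiative (46), so Initiative counts as 78.
Weighted total:
  Leadership 42 × 0.06 = 2.52
  Reliability 49 × 0.07 = 3.43
  Customer focus 97 × 0.35 = 33.95
  Initiative 78 × 0.08 = 6.24
  Productivity 78 × 0.25 = 19.5
  Collaboration 60 × 0.08 = 4.8
  Quality of work 42 × 0.11 = 4.62
Sum = 75.06
75.06 is ≥ 74 and < 78 → C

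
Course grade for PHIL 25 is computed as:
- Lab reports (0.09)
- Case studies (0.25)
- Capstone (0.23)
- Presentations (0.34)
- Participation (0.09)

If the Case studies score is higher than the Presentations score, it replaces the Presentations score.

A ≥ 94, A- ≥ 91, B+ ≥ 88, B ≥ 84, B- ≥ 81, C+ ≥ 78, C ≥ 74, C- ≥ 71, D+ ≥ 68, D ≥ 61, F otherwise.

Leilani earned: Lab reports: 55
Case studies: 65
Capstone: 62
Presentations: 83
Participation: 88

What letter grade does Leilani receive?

C-

Case studies (65) ≤ Presentations (83), so Presentations stays at 83.
Weighted total:
  Lab reports 55 × 0.09 = 4.95
  Case studies 65 × 0.25 = 16.25
  Capstone 62 × 0.23 = 14.26
  Presentations 83 × 0.34 = 28.22
  Participation 88 × 0.09 = 7.92
Sum = 71.6
71.6 is ≥ 71 and < 74 → C-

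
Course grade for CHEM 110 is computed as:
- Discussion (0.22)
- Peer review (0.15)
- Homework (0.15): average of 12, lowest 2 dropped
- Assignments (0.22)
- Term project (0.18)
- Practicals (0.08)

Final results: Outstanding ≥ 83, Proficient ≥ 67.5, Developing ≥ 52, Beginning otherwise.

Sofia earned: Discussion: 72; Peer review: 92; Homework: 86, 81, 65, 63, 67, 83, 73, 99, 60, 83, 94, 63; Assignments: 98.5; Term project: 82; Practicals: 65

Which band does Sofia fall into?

Outstanding

Homework: drop 60, 63 → average of remaining 10 = 794/10 = 79.4
Weighted total:
  Discussion 72 × 0.22 = 15.84
  Peer review 92 × 0.15 = 13.8
  Homework 79.4 × 0.15 = 11.91
  Assignments 98.5 × 0.22 = 21.67
  Term project 82 × 0.18 = 14.76
  Practicals 65 × 0.08 = 5.2
Sum = 83.18
83.18 ≥ 83 → Outstanding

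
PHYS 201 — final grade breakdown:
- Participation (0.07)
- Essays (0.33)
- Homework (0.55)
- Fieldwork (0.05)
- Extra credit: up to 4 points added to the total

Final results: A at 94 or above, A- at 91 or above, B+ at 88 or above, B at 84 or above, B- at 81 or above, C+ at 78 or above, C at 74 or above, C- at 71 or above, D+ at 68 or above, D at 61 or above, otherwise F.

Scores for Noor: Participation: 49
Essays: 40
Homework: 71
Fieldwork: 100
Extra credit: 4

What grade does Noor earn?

Weighted total:
  Participation 49 × 0.07 = 3.43
  Essays 40 × 0.33 = 13.2
  Homework 71 × 0.55 = 39.05
  Fieldwork 100 × 0.05 = 5
Sum = 60.68
Extra credit: 60.68 + 4 = 64.68
64.68 is ≥ 61 and < 68 → D

D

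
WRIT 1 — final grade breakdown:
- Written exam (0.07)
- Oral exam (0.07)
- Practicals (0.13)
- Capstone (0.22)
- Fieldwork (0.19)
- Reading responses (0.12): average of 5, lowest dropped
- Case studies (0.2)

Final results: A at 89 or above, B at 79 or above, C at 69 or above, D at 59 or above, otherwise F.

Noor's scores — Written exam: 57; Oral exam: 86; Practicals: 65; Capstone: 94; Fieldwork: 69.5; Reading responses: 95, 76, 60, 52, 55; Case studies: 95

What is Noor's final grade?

B

Reading responses: drop 52 → average of remaining 4 = 286/4 = 71.5
Weighted total:
  Written exam 57 × 0.07 = 3.99
  Oral exam 86 × 0.07 = 6.02
  Practicals 65 × 0.13 = 8.45
  Capstone 94 × 0.22 = 20.68
  Fieldwork 69.5 × 0.19 = 13.205
  Reading responses 71.5 × 0.12 = 8.58
  Case studies 95 × 0.2 = 19
Sum = 79.925
79.925 is ≥ 79 and < 89 → B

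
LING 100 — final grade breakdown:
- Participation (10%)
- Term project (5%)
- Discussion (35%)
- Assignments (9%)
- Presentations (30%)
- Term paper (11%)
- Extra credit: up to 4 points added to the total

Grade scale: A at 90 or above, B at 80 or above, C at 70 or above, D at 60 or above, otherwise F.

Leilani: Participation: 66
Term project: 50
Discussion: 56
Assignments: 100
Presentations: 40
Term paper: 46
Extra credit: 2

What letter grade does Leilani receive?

Weighted total:
  Participation 66 × 0.1 = 6.6
  Term project 50 × 0.05 = 2.5
  Discussion 56 × 0.35 = 19.6
  Assignments 100 × 0.09 = 9
  Presentations 40 × 0.3 = 12
  Term paper 46 × 0.11 = 5.06
Sum = 54.76
Extra credit: 54.76 + 2 = 56.76
56.76 < 60 → F

F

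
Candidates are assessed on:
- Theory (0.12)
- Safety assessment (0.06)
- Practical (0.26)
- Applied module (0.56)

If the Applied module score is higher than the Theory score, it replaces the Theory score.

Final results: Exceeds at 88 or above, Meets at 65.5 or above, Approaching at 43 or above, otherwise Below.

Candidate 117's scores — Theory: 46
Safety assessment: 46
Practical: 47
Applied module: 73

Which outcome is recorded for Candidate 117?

Applied module (73) > Theory (46), so Theory counts as 73.
Weighted total:
  Theory 73 × 0.12 = 8.76
  Safety assessment 46 × 0.06 = 2.76
  Practical 47 × 0.26 = 12.22
  Applied module 73 × 0.56 = 40.88
Sum = 64.62
64.62 is ≥ 43 and < 65.5 → Approaching

Approaching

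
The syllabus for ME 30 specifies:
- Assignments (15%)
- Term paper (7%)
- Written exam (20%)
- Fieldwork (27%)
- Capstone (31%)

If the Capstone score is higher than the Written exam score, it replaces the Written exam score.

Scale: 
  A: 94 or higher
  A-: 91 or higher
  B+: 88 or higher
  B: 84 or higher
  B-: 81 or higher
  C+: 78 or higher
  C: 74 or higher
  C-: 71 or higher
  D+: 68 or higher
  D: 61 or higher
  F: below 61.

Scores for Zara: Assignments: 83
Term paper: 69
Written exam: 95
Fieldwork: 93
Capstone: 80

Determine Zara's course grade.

Capstone (80) ≤ Written exam (95), so Written exam stays at 95.
Weighted total:
  Assignments 83 × 0.15 = 12.45
  Term paper 69 × 0.07 = 4.83
  Written exam 95 × 0.2 = 19
  Fieldwork 93 × 0.27 = 25.11
  Capstone 80 × 0.31 = 24.8
Sum = 86.19
86.19 is ≥ 84 and < 88 → B

B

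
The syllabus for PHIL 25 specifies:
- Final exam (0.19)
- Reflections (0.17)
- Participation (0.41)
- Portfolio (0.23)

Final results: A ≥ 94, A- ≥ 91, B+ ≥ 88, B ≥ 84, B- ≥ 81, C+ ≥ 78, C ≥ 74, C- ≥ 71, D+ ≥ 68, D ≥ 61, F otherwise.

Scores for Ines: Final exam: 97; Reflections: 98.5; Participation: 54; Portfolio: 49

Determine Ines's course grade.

Weighted total:
  Final exam 97 × 0.19 = 18.43
  Reflections 98.5 × 0.17 = 16.745
  Participation 54 × 0.41 = 22.14
  Portfolio 49 × 0.23 = 11.27
Sum = 68.585
68.585 is ≥ 68 and < 71 → D+

D+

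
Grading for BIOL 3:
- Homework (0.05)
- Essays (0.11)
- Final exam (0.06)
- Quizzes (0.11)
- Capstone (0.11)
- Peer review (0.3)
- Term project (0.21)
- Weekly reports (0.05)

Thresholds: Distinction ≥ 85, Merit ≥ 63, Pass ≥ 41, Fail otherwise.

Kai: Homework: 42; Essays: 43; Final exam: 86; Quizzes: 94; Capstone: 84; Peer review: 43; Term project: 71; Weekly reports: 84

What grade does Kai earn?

Merit

Weighted total:
  Homework 42 × 0.05 = 2.1
  Essays 43 × 0.11 = 4.73
  Final exam 86 × 0.06 = 5.16
  Quizzes 94 × 0.11 = 10.34
  Capstone 84 × 0.11 = 9.24
  Peer review 43 × 0.3 = 12.9
  Term project 71 × 0.21 = 14.91
  Weekly reports 84 × 0.05 = 4.2
Sum = 63.58
63.58 is ≥ 63 and < 85 → Merit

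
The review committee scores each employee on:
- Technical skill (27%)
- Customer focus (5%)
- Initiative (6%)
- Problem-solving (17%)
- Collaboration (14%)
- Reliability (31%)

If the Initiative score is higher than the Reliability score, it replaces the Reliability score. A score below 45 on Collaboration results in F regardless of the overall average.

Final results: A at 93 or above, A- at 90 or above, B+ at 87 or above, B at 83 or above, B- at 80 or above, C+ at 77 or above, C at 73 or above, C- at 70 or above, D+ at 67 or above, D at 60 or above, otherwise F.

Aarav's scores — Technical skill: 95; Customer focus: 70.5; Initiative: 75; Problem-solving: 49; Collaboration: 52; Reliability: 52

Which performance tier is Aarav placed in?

Initiative (75) > Reliability (52), so Reliability counts as 75.
Collaboration score 52 ≥ 45: minimum met.
Weighted total:
  Technical skill 95 × 0.27 = 25.65
  Customer focus 70.5 × 0.05 = 3.525
  Initiative 75 × 0.06 = 4.5
  Problem-solving 49 × 0.17 = 8.33
  Collaboration 52 × 0.14 = 7.28
  Reliability 75 × 0.31 = 23.25
Sum = 72.535
72.535 is ≥ 70 and < 73 → C-

C-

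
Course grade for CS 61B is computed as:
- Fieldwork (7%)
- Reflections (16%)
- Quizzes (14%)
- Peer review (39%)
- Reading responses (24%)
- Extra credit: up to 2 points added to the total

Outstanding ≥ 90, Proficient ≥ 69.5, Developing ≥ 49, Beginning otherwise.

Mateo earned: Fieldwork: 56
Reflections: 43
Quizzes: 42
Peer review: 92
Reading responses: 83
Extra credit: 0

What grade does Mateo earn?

Weighted total:
  Fieldwork 56 × 0.07 = 3.92
  Reflections 43 × 0.16 = 6.88
  Quizzes 42 × 0.14 = 5.88
  Peer review 92 × 0.39 = 35.88
  Reading responses 83 × 0.24 = 19.92
Sum = 72.48
Extra credit: 72.48 + 0 = 72.48
72.48 is ≥ 69.5 and < 90 → Proficient

Proficient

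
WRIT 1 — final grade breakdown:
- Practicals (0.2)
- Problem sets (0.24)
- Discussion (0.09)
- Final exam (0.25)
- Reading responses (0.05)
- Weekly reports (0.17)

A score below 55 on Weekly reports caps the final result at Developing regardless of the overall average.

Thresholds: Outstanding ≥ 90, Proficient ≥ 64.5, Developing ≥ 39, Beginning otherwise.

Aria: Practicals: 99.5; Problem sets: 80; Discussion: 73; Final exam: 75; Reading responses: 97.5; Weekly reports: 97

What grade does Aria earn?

Weekly reports score 97 ≥ 55: minimum met.
Weighted total:
  Practicals 99.5 × 0.2 = 19.9
  Problem sets 80 × 0.24 = 19.2
  Discussion 73 × 0.09 = 6.57
  Final exam 75 × 0.25 = 18.75
  Reading responses 97.5 × 0.05 = 4.875
  Weekly reports 97 × 0.17 = 16.49
Sum = 85.785
85.785 is ≥ 64.5 and < 90 → Proficient

Proficient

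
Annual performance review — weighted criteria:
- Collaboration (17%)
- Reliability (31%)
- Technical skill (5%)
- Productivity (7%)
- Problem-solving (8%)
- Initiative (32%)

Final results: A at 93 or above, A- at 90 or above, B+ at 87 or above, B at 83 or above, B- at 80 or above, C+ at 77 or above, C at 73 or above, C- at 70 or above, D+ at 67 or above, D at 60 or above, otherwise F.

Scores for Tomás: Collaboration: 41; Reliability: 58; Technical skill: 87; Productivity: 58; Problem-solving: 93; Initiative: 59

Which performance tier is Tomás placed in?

F

Weighted total:
  Collaboration 41 × 0.17 = 6.97
  Reliability 58 × 0.31 = 17.98
  Technical skill 87 × 0.05 = 4.35
  Productivity 58 × 0.07 = 4.06
  Problem-solving 93 × 0.08 = 7.44
  Initiative 59 × 0.32 = 18.88
Sum = 59.68
59.68 < 60 → F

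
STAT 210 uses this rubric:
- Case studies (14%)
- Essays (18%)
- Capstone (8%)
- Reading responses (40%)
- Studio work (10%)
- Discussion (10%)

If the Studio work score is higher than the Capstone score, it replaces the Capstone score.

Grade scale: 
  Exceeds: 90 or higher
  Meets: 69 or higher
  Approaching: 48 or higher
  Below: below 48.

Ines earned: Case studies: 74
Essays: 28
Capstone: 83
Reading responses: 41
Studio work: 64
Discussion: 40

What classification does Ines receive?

Studio work (64) ≤ Capstone (83), so Capstone stays at 83.
Weighted total:
  Case studies 74 × 0.14 = 10.36
  Essays 28 × 0.18 = 5.04
  Capstone 83 × 0.08 = 6.64
  Reading responses 41 × 0.4 = 16.4
  Studio work 64 × 0.1 = 6.4
  Discussion 40 × 0.1 = 4
Sum = 48.84
48.84 is ≥ 48 and < 69 → Approaching

Approaching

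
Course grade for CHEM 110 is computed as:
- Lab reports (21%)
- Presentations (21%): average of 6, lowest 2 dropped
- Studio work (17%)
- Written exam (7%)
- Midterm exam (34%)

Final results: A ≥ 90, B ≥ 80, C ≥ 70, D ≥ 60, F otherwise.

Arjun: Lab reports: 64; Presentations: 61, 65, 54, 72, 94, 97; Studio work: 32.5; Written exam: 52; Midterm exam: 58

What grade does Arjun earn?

F

Presentations: drop 54, 61 → average of remaining 4 = 328/4 = 82
Weighted total:
  Lab reports 64 × 0.21 = 13.44
  Presentations 82 × 0.21 = 17.22
  Studio work 32.5 × 0.17 = 5.525
  Written exam 52 × 0.07 = 3.64
  Midterm exam 58 × 0.34 = 19.72
Sum = 59.545
59.545 < 60 → F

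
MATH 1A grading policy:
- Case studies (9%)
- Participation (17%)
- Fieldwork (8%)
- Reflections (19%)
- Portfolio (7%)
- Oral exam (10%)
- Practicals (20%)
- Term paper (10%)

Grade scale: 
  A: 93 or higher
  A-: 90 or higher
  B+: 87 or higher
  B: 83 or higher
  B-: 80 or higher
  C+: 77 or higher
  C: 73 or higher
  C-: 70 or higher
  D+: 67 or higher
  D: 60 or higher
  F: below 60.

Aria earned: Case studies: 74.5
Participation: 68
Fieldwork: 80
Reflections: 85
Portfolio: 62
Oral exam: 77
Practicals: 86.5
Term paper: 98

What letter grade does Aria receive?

C+

Weighted total:
  Case studies 74.5 × 0.09 = 6.705
  Participation 68 × 0.17 = 11.56
  Fieldwork 80 × 0.08 = 6.4
  Reflections 85 × 0.19 = 16.15
  Portfolio 62 × 0.07 = 4.34
  Oral exam 77 × 0.1 = 7.7
  Practicals 86.5 × 0.2 = 17.3
  Term paper 98 × 0.1 = 9.8
Sum = 79.955
79.955 is ≥ 77 and < 80 → C+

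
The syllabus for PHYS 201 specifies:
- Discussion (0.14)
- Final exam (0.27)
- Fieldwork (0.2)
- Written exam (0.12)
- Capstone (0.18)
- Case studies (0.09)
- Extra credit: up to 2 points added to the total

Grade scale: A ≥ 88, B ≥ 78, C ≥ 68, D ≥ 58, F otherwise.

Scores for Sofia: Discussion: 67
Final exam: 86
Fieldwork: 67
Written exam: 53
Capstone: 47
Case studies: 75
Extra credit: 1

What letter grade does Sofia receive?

Weighted total:
  Discussion 67 × 0.14 = 9.38
  Final exam 86 × 0.27 = 23.22
  Fieldwork 67 × 0.2 = 13.4
  Written exam 53 × 0.12 = 6.36
  Capstone 47 × 0.18 = 8.46
  Case studies 75 × 0.09 = 6.75
Sum = 67.57
Extra credit: 67.57 + 1 = 68.57
68.57 is ≥ 68 and < 78 → C

C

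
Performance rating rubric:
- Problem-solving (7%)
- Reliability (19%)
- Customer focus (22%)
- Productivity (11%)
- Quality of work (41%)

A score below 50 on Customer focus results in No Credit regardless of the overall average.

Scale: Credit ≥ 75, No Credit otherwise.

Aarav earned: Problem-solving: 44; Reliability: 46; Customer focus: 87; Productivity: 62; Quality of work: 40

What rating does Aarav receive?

No Credit

Customer focus score 87 ≥ 50: minimum met.
Weighted total:
  Problem-solving 44 × 0.07 = 3.08
  Reliability 46 × 0.19 = 8.74
  Customer focus 87 × 0.22 = 19.14
  Productivity 62 × 0.11 = 6.82
  Quality of work 40 × 0.41 = 16.4
Sum = 54.18
54.18 < 75 → No Credit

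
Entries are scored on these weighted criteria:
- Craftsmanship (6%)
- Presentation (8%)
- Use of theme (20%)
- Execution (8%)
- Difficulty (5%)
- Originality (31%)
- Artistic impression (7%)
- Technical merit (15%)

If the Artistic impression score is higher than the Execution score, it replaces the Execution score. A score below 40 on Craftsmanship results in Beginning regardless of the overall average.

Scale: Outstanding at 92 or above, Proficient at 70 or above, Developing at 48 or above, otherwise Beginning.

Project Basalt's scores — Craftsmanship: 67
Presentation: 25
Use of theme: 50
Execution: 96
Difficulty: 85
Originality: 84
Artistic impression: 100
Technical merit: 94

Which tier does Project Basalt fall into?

Artistic impression (100) > Execution (96), so Execution counts as 100.
Craftsmanship score 67 ≥ 40: minimum met.
Weighted total:
  Craftsmanship 67 × 0.06 = 4.02
  Presentation 25 × 0.08 = 2
  Use of theme 50 × 0.2 = 10
  Execution 100 × 0.08 = 8
  Difficulty 85 × 0.05 = 4.25
  Originality 84 × 0.31 = 26.04
  Artistic impression 100 × 0.07 = 7
  Technical merit 94 × 0.15 = 14.1
Sum = 75.41
75.41 is ≥ 70 and < 92 → Proficient

Proficient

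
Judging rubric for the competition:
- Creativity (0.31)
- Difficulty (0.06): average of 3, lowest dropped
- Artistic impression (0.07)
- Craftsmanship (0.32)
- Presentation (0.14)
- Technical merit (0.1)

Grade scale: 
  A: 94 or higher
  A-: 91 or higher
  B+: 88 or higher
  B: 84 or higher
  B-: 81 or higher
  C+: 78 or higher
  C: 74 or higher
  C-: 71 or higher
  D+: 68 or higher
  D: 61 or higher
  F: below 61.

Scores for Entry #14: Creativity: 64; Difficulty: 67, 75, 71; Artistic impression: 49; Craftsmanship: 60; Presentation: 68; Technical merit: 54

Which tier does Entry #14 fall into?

D

Difficulty: drop 67 → average of remaining 2 = 146/2 = 73
Weighted total:
  Creativity 64 × 0.31 = 19.84
  Difficulty 73 × 0.06 = 4.38
  Artistic impression 49 × 0.07 = 3.43
  Craftsmanship 60 × 0.32 = 19.2
  Presentation 68 × 0.14 = 9.52
  Technical merit 54 × 0.1 = 5.4
Sum = 61.77
61.77 is ≥ 61 and < 68 → D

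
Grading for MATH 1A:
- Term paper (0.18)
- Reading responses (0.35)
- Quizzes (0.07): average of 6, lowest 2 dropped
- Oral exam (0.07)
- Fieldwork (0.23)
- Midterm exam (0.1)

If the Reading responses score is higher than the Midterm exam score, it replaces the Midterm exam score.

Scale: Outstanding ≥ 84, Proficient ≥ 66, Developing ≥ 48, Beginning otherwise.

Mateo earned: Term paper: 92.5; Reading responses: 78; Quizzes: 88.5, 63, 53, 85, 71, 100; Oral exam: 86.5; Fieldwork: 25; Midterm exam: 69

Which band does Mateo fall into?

Proficient

Quizzes: drop 53, 63 → average of remaining 4 = 344.5/4 = 86.125
Reading responses (78) > Midterm exam (69), so Midterm exam counts as 78.
Weighted total:
  Term paper 92.5 × 0.18 = 16.65
  Reading responses 78 × 0.35 = 27.3
  Quizzes 86.125 × 0.07 = 6.02875
  Oral exam 86.5 × 0.07 = 6.055
  Fieldwork 25 × 0.23 = 5.75
  Midterm exam 78 × 0.1 = 7.8
Sum = 69.58375
69.58375 is ≥ 66 and < 84 → Proficient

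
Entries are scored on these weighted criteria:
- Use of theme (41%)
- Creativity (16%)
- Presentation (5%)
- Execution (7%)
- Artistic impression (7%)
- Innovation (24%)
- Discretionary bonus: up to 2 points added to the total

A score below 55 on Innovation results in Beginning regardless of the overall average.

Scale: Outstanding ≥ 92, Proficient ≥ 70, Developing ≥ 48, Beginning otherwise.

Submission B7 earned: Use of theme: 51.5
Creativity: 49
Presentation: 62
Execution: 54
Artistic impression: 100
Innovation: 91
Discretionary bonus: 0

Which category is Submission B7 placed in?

Innovation score 91 ≥ 55: minimum met.
Weighted total:
  Use of theme 51.5 × 0.41 = 21.115
  Creativity 49 × 0.16 = 7.84
  Presentation 62 × 0.05 = 3.1
  Execution 54 × 0.07 = 3.78
  Artistic impression 100 × 0.07 = 7
  Innovation 91 × 0.24 = 21.84
Sum = 64.675
Discretionary bonus: 64.675 + 0 = 64.675
64.675 is ≥ 48 and < 70 → Developing

Developing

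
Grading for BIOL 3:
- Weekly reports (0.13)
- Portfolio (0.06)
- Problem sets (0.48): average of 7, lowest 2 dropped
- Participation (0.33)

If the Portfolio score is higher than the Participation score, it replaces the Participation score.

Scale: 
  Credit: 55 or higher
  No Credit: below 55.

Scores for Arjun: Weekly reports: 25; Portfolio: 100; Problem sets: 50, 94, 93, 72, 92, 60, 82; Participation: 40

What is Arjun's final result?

Problem sets: drop 50, 60 → average of remaining 5 = 433/5 = 86.6
Portfolio (100) > Participation (40), so Participation counts as 100.
Weighted total:
  Weekly reports 25 × 0.13 = 3.25
  Portfolio 100 × 0.06 = 6
  Problem sets 86.6 × 0.48 = 41.568
  Participation 100 × 0.33 = 33
Sum = 83.818
83.818 ≥ 55 → Credit

Credit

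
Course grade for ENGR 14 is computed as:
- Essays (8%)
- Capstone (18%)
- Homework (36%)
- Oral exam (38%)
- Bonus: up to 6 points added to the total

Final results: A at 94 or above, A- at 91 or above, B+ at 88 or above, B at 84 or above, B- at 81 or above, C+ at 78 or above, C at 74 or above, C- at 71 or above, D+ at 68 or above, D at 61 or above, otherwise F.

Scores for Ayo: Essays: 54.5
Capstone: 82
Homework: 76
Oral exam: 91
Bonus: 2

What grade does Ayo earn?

B-

Weighted total:
  Essays 54.5 × 0.08 = 4.36
  Capstone 82 × 0.18 = 14.76
  Homework 76 × 0.36 = 27.36
  Oral exam 91 × 0.38 = 34.58
Sum = 81.06
Bonus: 81.06 + 2 = 83.06
83.06 is ≥ 81 and < 84 → B-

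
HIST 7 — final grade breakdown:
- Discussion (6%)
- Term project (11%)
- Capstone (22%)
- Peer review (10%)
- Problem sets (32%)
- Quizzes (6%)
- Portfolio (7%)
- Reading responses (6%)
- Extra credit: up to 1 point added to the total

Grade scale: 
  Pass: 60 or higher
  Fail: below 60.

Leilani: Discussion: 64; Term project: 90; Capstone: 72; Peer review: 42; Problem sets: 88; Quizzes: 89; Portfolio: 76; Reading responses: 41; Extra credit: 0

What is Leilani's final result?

Weighted total:
  Discussion 64 × 0.06 = 3.84
  Term project 90 × 0.11 = 9.9
  Capstone 72 × 0.22 = 15.84
  Peer review 42 × 0.1 = 4.2
  Problem sets 88 × 0.32 = 28.16
  Quizzes 89 × 0.06 = 5.34
  Portfolio 76 × 0.07 = 5.32
  Reading responses 41 × 0.06 = 2.46
Sum = 75.06
Extra credit: 75.06 + 0 = 75.06
75.06 ≥ 60 → Pass

Pass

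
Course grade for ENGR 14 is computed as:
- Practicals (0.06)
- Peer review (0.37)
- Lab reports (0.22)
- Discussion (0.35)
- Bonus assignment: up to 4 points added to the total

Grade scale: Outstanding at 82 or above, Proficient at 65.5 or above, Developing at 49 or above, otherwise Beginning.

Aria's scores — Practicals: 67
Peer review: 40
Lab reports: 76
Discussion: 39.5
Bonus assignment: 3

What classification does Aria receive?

Weighted total:
  Practicals 67 × 0.06 = 4.02
  Peer review 40 × 0.37 = 14.8
  Lab reports 76 × 0.22 = 16.72
  Discussion 39.5 × 0.35 = 13.825
Sum = 49.365
Bonus assignment: 49.365 + 3 = 52.365
52.365 is ≥ 49 and < 65.5 → Developing

Developing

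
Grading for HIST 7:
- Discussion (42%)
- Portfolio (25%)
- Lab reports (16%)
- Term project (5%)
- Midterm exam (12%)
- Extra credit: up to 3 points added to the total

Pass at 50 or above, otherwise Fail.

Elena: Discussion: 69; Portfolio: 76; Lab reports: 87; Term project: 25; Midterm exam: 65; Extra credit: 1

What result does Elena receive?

Pass

Weighted total:
  Discussion 69 × 0.42 = 28.98
  Portfolio 76 × 0.25 = 19
  Lab reports 87 × 0.16 = 13.92
  Term project 25 × 0.05 = 1.25
  Midterm exam 65 × 0.12 = 7.8
Sum = 70.95
Extra credit: 70.95 + 1 = 71.95
71.95 ≥ 50 → Pass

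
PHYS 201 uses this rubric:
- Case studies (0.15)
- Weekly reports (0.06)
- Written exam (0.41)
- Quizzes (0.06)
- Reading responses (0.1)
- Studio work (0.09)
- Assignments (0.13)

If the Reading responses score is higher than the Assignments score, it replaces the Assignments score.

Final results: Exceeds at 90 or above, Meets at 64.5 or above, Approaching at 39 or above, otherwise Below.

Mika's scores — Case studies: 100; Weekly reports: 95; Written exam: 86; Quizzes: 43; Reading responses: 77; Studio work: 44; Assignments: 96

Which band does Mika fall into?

Reading responses (77) ≤ Assignments (96), so Assignments stays at 96.
Weighted total:
  Case studies 100 × 0.15 = 15
  Weekly reports 95 × 0.06 = 5.7
  Written exam 86 × 0.41 = 35.26
  Quizzes 43 × 0.06 = 2.58
  Reading responses 77 × 0.1 = 7.7
  Studio work 44 × 0.09 = 3.96
  Assignments 96 × 0.13 = 12.48
Sum = 82.68
82.68 is ≥ 64.5 and < 90 → Meets

Meets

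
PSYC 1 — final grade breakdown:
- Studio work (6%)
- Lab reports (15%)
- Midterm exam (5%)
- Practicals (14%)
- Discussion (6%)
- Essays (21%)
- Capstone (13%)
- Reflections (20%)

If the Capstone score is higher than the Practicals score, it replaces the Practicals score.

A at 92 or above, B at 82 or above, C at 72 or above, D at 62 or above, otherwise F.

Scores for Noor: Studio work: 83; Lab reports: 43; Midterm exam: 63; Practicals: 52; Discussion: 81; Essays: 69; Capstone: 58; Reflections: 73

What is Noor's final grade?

D

Capstone (58) > Practicals (52), so Practicals counts as 58.
Weighted total:
  Studio work 83 × 0.06 = 4.98
  Lab reports 43 × 0.15 = 6.45
  Midterm exam 63 × 0.05 = 3.15
  Practicals 58 × 0.14 = 8.12
  Discussion 81 × 0.06 = 4.86
  Essays 69 × 0.21 = 14.49
  Capstone 58 × 0.13 = 7.54
  Reflections 73 × 0.2 = 14.6
Sum = 64.19
64.19 is ≥ 62 and < 72 → D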